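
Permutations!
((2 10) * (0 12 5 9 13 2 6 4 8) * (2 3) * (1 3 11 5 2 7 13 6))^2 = ((0 12 2 10 1 3 7 13 11 5 9 6 4 8))^2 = (0 2 1 7 11 9 4)(3 13 5 6 8 12 10)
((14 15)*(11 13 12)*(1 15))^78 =((1 15 14)(11 13 12))^78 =(15)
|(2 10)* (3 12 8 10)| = 5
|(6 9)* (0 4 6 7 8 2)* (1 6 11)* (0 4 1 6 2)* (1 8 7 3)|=|(0 8)(1 2 4 11 6 9 3)|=14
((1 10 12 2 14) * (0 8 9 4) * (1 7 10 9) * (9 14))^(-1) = (0 4 9 2 12 10 7 14 1 8)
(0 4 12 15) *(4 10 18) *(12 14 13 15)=(0 10 18 4 14 13 15)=[10, 1, 2, 3, 14, 5, 6, 7, 8, 9, 18, 11, 12, 15, 13, 0, 16, 17, 4]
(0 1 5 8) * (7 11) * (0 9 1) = (1 5 8 9)(7 11) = [0, 5, 2, 3, 4, 8, 6, 11, 9, 1, 10, 7]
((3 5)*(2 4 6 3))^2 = ((2 4 6 3 5))^2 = (2 6 5 4 3)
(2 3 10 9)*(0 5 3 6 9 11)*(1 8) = (0 5 3 10 11)(1 8)(2 6 9) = [5, 8, 6, 10, 4, 3, 9, 7, 1, 2, 11, 0]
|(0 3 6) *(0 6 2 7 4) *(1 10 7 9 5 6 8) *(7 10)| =10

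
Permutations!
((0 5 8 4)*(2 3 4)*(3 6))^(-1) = ((0 5 8 2 6 3 4))^(-1) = (0 4 3 6 2 8 5)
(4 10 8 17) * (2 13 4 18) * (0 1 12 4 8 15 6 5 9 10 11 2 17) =(0 1 12 4 11 2 13 8)(5 9 10 15 6)(17 18) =[1, 12, 13, 3, 11, 9, 5, 7, 0, 10, 15, 2, 4, 8, 14, 6, 16, 18, 17]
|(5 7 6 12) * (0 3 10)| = 12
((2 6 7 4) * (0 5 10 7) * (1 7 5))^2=((0 1 7 4 2 6)(5 10))^2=(10)(0 7 2)(1 4 6)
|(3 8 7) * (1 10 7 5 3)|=3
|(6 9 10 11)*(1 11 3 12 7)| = |(1 11 6 9 10 3 12 7)| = 8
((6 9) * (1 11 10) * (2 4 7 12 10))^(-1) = ((1 11 2 4 7 12 10)(6 9))^(-1) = (1 10 12 7 4 2 11)(6 9)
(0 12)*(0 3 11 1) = (0 12 3 11 1) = [12, 0, 2, 11, 4, 5, 6, 7, 8, 9, 10, 1, 3]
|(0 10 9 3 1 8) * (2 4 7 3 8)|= 20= |(0 10 9 8)(1 2 4 7 3)|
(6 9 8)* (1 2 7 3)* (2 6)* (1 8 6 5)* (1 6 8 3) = (1 5 6 9 8 2 7) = [0, 5, 7, 3, 4, 6, 9, 1, 2, 8]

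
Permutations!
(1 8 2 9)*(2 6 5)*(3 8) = [0, 3, 9, 8, 4, 2, 5, 7, 6, 1] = (1 3 8 6 5 2 9)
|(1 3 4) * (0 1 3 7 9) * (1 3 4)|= |(0 3 1 7 9)|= 5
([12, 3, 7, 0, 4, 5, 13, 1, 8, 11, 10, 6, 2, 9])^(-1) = (0 3 1 7 2 12)(6 11 9 13)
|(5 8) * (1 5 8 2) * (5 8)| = 4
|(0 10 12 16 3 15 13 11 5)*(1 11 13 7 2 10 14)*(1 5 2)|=|(0 14 5)(1 11 2 10 12 16 3 15 7)|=9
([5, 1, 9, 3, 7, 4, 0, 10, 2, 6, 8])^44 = [6, 1, 8, 3, 5, 0, 9, 4, 10, 2, 7]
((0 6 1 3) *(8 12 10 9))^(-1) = ((0 6 1 3)(8 12 10 9))^(-1) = (0 3 1 6)(8 9 10 12)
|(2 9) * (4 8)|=2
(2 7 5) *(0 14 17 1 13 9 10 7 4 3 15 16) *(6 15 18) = (0 14 17 1 13 9 10 7 5 2 4 3 18 6 15 16) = [14, 13, 4, 18, 3, 2, 15, 5, 8, 10, 7, 11, 12, 9, 17, 16, 0, 1, 6]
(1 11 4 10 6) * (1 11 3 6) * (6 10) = [0, 3, 2, 10, 6, 5, 11, 7, 8, 9, 1, 4] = (1 3 10)(4 6 11)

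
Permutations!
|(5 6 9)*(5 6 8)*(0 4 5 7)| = |(0 4 5 8 7)(6 9)| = 10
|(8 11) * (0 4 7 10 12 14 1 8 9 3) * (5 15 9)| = 13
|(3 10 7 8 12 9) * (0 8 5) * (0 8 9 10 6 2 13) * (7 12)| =|(0 9 3 6 2 13)(5 8 7)(10 12)| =6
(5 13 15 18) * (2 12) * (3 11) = [0, 1, 12, 11, 4, 13, 6, 7, 8, 9, 10, 3, 2, 15, 14, 18, 16, 17, 5] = (2 12)(3 11)(5 13 15 18)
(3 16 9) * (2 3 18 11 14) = (2 3 16 9 18 11 14) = [0, 1, 3, 16, 4, 5, 6, 7, 8, 18, 10, 14, 12, 13, 2, 15, 9, 17, 11]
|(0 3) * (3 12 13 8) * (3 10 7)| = |(0 12 13 8 10 7 3)| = 7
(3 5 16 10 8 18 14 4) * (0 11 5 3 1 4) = (0 11 5 16 10 8 18 14)(1 4) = [11, 4, 2, 3, 1, 16, 6, 7, 18, 9, 8, 5, 12, 13, 0, 15, 10, 17, 14]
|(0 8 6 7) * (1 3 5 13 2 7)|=9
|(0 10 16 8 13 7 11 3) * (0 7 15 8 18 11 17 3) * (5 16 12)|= 21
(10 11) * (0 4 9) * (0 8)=(0 4 9 8)(10 11)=[4, 1, 2, 3, 9, 5, 6, 7, 0, 8, 11, 10]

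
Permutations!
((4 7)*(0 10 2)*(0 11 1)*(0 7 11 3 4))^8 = ((0 10 2 3 4 11 1 7))^8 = (11)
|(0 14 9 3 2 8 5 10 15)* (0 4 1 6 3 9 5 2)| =|(0 14 5 10 15 4 1 6 3)(2 8)| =18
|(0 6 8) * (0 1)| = 4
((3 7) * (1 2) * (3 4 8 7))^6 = (8)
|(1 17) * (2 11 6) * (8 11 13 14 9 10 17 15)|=|(1 15 8 11 6 2 13 14 9 10 17)|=11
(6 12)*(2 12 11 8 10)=[0, 1, 12, 3, 4, 5, 11, 7, 10, 9, 2, 8, 6]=(2 12 6 11 8 10)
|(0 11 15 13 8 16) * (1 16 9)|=|(0 11 15 13 8 9 1 16)|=8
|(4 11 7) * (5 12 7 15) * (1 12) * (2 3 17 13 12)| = 11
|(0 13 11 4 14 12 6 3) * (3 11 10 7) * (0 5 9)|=35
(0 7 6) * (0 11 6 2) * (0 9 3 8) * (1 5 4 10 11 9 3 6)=(0 7 2 3 8)(1 5 4 10 11)(6 9)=[7, 5, 3, 8, 10, 4, 9, 2, 0, 6, 11, 1]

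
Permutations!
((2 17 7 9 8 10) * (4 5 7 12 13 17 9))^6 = (17)(2 8)(9 10)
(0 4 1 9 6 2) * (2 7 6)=[4, 9, 0, 3, 1, 5, 7, 6, 8, 2]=(0 4 1 9 2)(6 7)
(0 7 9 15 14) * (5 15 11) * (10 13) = [7, 1, 2, 3, 4, 15, 6, 9, 8, 11, 13, 5, 12, 10, 0, 14] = (0 7 9 11 5 15 14)(10 13)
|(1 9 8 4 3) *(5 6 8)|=7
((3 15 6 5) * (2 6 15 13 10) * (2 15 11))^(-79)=((2 6 5 3 13 10 15 11))^(-79)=(2 6 5 3 13 10 15 11)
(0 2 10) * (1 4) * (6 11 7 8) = (0 2 10)(1 4)(6 11 7 8) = [2, 4, 10, 3, 1, 5, 11, 8, 6, 9, 0, 7]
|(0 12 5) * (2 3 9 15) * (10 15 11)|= 6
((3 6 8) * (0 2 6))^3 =((0 2 6 8 3))^3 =(0 8 2 3 6)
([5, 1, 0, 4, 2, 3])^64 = [2, 1, 4, 5, 3, 0]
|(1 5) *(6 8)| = 2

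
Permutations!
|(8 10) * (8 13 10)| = 2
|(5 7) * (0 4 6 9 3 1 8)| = |(0 4 6 9 3 1 8)(5 7)| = 14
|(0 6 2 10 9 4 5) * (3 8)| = 14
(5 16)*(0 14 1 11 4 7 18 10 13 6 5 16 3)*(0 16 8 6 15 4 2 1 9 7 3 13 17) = (0 14 9 7 18 10 17)(1 11 2)(3 16 8 6 5 13 15 4) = [14, 11, 1, 16, 3, 13, 5, 18, 6, 7, 17, 2, 12, 15, 9, 4, 8, 0, 10]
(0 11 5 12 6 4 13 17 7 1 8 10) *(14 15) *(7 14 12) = (0 11 5 7 1 8 10)(4 13 17 14 15 12 6) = [11, 8, 2, 3, 13, 7, 4, 1, 10, 9, 0, 5, 6, 17, 15, 12, 16, 14]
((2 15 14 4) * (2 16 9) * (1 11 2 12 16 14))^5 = ((1 11 2 15)(4 14)(9 12 16))^5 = (1 11 2 15)(4 14)(9 16 12)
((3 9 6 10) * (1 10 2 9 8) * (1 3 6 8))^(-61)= (1 6 9 3 10 2 8)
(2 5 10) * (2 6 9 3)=(2 5 10 6 9 3)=[0, 1, 5, 2, 4, 10, 9, 7, 8, 3, 6]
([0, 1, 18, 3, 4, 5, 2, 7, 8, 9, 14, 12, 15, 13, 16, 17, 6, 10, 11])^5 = [0, 1, 17, 3, 4, 5, 15, 7, 8, 9, 18, 14, 16, 13, 11, 6, 12, 2, 10]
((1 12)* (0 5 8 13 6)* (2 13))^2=((0 5 8 2 13 6)(1 12))^2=(0 8 13)(2 6 5)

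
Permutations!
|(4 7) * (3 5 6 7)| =5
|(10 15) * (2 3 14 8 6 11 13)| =|(2 3 14 8 6 11 13)(10 15)| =14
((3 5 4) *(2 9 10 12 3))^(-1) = (2 4 5 3 12 10 9)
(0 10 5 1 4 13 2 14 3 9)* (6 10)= (0 6 10 5 1 4 13 2 14 3 9)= [6, 4, 14, 9, 13, 1, 10, 7, 8, 0, 5, 11, 12, 2, 3]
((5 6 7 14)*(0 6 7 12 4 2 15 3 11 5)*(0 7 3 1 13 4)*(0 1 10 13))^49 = ((0 6 12 1)(2 15 10 13 4)(3 11 5)(7 14))^49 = (0 6 12 1)(2 4 13 10 15)(3 11 5)(7 14)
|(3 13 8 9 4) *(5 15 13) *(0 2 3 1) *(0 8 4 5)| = 21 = |(0 2 3)(1 8 9 5 15 13 4)|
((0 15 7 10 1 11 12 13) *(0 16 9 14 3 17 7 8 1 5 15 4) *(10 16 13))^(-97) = ((0 4)(1 11 12 10 5 15 8)(3 17 7 16 9 14))^(-97) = (0 4)(1 11 12 10 5 15 8)(3 14 9 16 7 17)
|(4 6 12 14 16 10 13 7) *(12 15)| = |(4 6 15 12 14 16 10 13 7)| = 9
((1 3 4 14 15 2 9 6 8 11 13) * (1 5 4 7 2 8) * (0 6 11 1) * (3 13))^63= (15)(0 6)(2 3 9 7 11)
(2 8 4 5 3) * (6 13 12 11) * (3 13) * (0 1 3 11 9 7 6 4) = [1, 3, 8, 2, 5, 13, 11, 6, 0, 7, 10, 4, 9, 12] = (0 1 3 2 8)(4 5 13 12 9 7 6 11)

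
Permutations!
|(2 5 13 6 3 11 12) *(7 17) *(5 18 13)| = |(2 18 13 6 3 11 12)(7 17)| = 14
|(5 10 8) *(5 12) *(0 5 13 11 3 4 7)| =|(0 5 10 8 12 13 11 3 4 7)| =10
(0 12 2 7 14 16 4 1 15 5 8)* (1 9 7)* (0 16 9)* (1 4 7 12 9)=(0 9 12 2 4)(1 15 5 8 16 7 14)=[9, 15, 4, 3, 0, 8, 6, 14, 16, 12, 10, 11, 2, 13, 1, 5, 7]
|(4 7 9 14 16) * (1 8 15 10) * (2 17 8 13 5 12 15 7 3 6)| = |(1 13 5 12 15 10)(2 17 8 7 9 14 16 4 3 6)| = 30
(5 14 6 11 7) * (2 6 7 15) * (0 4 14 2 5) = [4, 1, 6, 3, 14, 2, 11, 0, 8, 9, 10, 15, 12, 13, 7, 5] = (0 4 14 7)(2 6 11 15 5)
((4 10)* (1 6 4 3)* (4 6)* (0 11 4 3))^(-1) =((0 11 4 10)(1 3))^(-1) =(0 10 4 11)(1 3)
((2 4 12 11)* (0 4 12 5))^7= ((0 4 5)(2 12 11))^7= (0 4 5)(2 12 11)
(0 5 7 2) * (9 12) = [5, 1, 0, 3, 4, 7, 6, 2, 8, 12, 10, 11, 9] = (0 5 7 2)(9 12)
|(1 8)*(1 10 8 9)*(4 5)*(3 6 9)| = 4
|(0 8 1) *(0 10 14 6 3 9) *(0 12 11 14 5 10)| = 6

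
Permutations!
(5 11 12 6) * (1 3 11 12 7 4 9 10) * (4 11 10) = (1 3 10)(4 9)(5 12 6)(7 11) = [0, 3, 2, 10, 9, 12, 5, 11, 8, 4, 1, 7, 6]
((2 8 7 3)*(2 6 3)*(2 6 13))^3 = (2 6)(3 8)(7 13)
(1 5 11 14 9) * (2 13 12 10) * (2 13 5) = [0, 2, 5, 3, 4, 11, 6, 7, 8, 1, 13, 14, 10, 12, 9] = (1 2 5 11 14 9)(10 13 12)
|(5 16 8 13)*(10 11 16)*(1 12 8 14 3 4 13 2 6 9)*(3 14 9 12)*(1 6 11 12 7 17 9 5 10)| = |(1 3 4 13 10 12 8 2 11 16 5)(6 7 17 9)| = 44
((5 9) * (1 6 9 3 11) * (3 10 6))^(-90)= ((1 3 11)(5 10 6 9))^(-90)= (11)(5 6)(9 10)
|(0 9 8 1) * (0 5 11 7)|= 7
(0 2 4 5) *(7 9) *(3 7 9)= (9)(0 2 4 5)(3 7)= [2, 1, 4, 7, 5, 0, 6, 3, 8, 9]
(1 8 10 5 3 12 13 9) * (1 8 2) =(1 2)(3 12 13 9 8 10 5) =[0, 2, 1, 12, 4, 3, 6, 7, 10, 8, 5, 11, 13, 9]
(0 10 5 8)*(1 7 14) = [10, 7, 2, 3, 4, 8, 6, 14, 0, 9, 5, 11, 12, 13, 1] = (0 10 5 8)(1 7 14)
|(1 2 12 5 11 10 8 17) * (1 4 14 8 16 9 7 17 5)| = 30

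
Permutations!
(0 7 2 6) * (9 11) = (0 7 2 6)(9 11) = [7, 1, 6, 3, 4, 5, 0, 2, 8, 11, 10, 9]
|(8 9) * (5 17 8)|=4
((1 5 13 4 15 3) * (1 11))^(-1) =((1 5 13 4 15 3 11))^(-1) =(1 11 3 15 4 13 5)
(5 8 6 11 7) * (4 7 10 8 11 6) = (4 7 5 11 10 8) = [0, 1, 2, 3, 7, 11, 6, 5, 4, 9, 8, 10]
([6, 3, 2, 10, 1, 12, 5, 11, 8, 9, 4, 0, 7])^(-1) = (0 11 7 12 5 6)(1 4 10 3)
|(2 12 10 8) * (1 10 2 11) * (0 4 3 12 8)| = 9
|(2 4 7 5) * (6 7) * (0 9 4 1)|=8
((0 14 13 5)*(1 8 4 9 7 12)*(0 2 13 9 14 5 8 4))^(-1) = ((0 5 2 13 8)(1 4 14 9 7 12))^(-1) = (0 8 13 2 5)(1 12 7 9 14 4)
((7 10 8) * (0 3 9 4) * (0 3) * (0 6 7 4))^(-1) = ((0 6 7 10 8 4 3 9))^(-1) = (0 9 3 4 8 10 7 6)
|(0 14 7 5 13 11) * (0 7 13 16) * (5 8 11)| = |(0 14 13 5 16)(7 8 11)| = 15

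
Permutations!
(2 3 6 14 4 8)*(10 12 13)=(2 3 6 14 4 8)(10 12 13)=[0, 1, 3, 6, 8, 5, 14, 7, 2, 9, 12, 11, 13, 10, 4]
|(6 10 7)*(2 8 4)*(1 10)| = |(1 10 7 6)(2 8 4)| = 12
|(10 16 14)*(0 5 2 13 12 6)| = |(0 5 2 13 12 6)(10 16 14)| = 6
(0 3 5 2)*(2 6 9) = (0 3 5 6 9 2) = [3, 1, 0, 5, 4, 6, 9, 7, 8, 2]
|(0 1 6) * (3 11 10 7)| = |(0 1 6)(3 11 10 7)| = 12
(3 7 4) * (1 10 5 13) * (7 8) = [0, 10, 2, 8, 3, 13, 6, 4, 7, 9, 5, 11, 12, 1] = (1 10 5 13)(3 8 7 4)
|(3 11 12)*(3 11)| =2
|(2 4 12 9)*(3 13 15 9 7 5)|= |(2 4 12 7 5 3 13 15 9)|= 9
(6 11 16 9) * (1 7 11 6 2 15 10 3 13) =(1 7 11 16 9 2 15 10 3 13) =[0, 7, 15, 13, 4, 5, 6, 11, 8, 2, 3, 16, 12, 1, 14, 10, 9]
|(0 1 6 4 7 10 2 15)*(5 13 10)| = |(0 1 6 4 7 5 13 10 2 15)| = 10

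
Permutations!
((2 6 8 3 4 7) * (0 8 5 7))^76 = (8) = ((0 8 3 4)(2 6 5 7))^76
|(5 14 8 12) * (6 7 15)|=|(5 14 8 12)(6 7 15)|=12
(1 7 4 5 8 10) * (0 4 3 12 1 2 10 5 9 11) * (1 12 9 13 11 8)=(0 4 13 11)(1 7 3 9 8 5)(2 10)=[4, 7, 10, 9, 13, 1, 6, 3, 5, 8, 2, 0, 12, 11]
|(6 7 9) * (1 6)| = 4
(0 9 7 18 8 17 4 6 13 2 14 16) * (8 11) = [9, 1, 14, 3, 6, 5, 13, 18, 17, 7, 10, 8, 12, 2, 16, 15, 0, 4, 11] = (0 9 7 18 11 8 17 4 6 13 2 14 16)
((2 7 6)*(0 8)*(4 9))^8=(9)(2 6 7)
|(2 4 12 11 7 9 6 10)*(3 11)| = 9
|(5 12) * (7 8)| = |(5 12)(7 8)| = 2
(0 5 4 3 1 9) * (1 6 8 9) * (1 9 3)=(0 5 4 1 9)(3 6 8)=[5, 9, 2, 6, 1, 4, 8, 7, 3, 0]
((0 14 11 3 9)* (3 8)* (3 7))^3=(0 8 9 11 3 14 7)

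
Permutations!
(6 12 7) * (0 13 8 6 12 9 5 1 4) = (0 13 8 6 9 5 1 4)(7 12) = [13, 4, 2, 3, 0, 1, 9, 12, 6, 5, 10, 11, 7, 8]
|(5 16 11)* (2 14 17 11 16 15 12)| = |(2 14 17 11 5 15 12)| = 7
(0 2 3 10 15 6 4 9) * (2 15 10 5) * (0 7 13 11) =[15, 1, 3, 5, 9, 2, 4, 13, 8, 7, 10, 0, 12, 11, 14, 6] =(0 15 6 4 9 7 13 11)(2 3 5)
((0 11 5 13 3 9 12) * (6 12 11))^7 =((0 6 12)(3 9 11 5 13))^7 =(0 6 12)(3 11 13 9 5)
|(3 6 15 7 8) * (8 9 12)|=7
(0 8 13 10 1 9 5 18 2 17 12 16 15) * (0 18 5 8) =(1 9 8 13 10)(2 17 12 16 15 18) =[0, 9, 17, 3, 4, 5, 6, 7, 13, 8, 1, 11, 16, 10, 14, 18, 15, 12, 2]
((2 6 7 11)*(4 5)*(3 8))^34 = ((2 6 7 11)(3 8)(4 5))^34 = (2 7)(6 11)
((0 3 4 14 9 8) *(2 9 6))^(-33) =(0 8 9 2 6 14 4 3)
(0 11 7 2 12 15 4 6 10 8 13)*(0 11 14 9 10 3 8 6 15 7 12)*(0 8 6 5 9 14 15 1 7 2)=[15, 7, 8, 6, 1, 9, 3, 0, 13, 10, 5, 12, 2, 11, 14, 4]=(0 15 4 1 7)(2 8 13 11 12)(3 6)(5 9 10)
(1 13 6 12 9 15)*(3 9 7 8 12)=(1 13 6 3 9 15)(7 8 12)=[0, 13, 2, 9, 4, 5, 3, 8, 12, 15, 10, 11, 7, 6, 14, 1]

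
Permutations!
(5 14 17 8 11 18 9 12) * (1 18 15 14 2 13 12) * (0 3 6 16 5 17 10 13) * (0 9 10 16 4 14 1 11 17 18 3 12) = (0 12 18 10 13)(1 3 6 4 14 16 5 2 9 11 15)(8 17) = [12, 3, 9, 6, 14, 2, 4, 7, 17, 11, 13, 15, 18, 0, 16, 1, 5, 8, 10]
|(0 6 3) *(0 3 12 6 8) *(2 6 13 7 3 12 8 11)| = |(0 11 2 6 8)(3 12 13 7)| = 20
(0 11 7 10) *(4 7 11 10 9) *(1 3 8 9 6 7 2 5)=(11)(0 10)(1 3 8 9 4 2 5)(6 7)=[10, 3, 5, 8, 2, 1, 7, 6, 9, 4, 0, 11]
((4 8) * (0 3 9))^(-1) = ((0 3 9)(4 8))^(-1) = (0 9 3)(4 8)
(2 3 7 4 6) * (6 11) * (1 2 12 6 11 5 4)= [0, 2, 3, 7, 5, 4, 12, 1, 8, 9, 10, 11, 6]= (1 2 3 7)(4 5)(6 12)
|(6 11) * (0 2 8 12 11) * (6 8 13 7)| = |(0 2 13 7 6)(8 12 11)| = 15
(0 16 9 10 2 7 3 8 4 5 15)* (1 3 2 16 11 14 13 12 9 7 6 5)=(0 11 14 13 12 9 10 16 7 2 6 5 15)(1 3 8 4)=[11, 3, 6, 8, 1, 15, 5, 2, 4, 10, 16, 14, 9, 12, 13, 0, 7]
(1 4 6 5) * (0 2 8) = [2, 4, 8, 3, 6, 1, 5, 7, 0] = (0 2 8)(1 4 6 5)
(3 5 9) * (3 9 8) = (9)(3 5 8) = [0, 1, 2, 5, 4, 8, 6, 7, 3, 9]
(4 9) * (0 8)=(0 8)(4 9)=[8, 1, 2, 3, 9, 5, 6, 7, 0, 4]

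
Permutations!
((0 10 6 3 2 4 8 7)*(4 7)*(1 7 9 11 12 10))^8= (0 7 1)(2 9 11 12 10 6 3)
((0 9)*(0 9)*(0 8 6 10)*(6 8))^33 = (10) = ((0 6 10))^33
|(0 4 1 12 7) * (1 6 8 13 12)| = 7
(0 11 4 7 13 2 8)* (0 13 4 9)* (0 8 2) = (0 11 9 8 13)(4 7) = [11, 1, 2, 3, 7, 5, 6, 4, 13, 8, 10, 9, 12, 0]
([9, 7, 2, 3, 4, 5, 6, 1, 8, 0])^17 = (0 9)(1 7)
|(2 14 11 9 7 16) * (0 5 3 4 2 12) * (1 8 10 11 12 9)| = 84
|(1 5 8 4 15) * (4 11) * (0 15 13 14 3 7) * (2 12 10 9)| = |(0 15 1 5 8 11 4 13 14 3 7)(2 12 10 9)| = 44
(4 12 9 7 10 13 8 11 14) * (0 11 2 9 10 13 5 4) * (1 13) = [11, 13, 9, 3, 12, 4, 6, 1, 2, 7, 5, 14, 10, 8, 0] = (0 11 14)(1 13 8 2 9 7)(4 12 10 5)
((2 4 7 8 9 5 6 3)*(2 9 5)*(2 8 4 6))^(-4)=((2 6 3 9 8 5)(4 7))^(-4)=(2 3 8)(5 6 9)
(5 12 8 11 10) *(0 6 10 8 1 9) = (0 6 10 5 12 1 9)(8 11) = [6, 9, 2, 3, 4, 12, 10, 7, 11, 0, 5, 8, 1]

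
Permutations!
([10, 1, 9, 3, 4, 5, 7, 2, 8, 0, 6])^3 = [7, 1, 10, 3, 4, 5, 9, 0, 8, 6, 2]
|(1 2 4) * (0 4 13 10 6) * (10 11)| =8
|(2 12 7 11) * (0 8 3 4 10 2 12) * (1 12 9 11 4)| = |(0 8 3 1 12 7 4 10 2)(9 11)| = 18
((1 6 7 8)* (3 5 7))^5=(1 8 7 5 3 6)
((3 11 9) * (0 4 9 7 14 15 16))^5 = (0 7 4 14 9 15 3 16 11)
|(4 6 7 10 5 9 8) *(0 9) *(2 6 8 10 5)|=14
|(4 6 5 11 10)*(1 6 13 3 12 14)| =10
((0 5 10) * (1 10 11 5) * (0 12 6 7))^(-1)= (0 7 6 12 10 1)(5 11)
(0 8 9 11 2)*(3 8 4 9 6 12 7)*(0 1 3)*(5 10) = (0 4 9 11 2 1 3 8 6 12 7)(5 10) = [4, 3, 1, 8, 9, 10, 12, 0, 6, 11, 5, 2, 7]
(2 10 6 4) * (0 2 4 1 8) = (0 2 10 6 1 8) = [2, 8, 10, 3, 4, 5, 1, 7, 0, 9, 6]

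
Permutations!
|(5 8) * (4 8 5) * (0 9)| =2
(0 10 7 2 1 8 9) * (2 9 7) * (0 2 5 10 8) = (0 8 7 9 2 1)(5 10) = [8, 0, 1, 3, 4, 10, 6, 9, 7, 2, 5]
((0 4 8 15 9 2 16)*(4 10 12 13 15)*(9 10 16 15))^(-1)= ((0 16)(2 15 10 12 13 9)(4 8))^(-1)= (0 16)(2 9 13 12 10 15)(4 8)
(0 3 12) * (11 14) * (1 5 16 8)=(0 3 12)(1 5 16 8)(11 14)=[3, 5, 2, 12, 4, 16, 6, 7, 1, 9, 10, 14, 0, 13, 11, 15, 8]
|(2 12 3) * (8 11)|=6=|(2 12 3)(8 11)|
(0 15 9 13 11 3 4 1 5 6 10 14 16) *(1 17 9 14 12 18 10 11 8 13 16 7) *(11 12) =(0 15 14 7 1 5 6 12 18 10 11 3 4 17 9 16)(8 13) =[15, 5, 2, 4, 17, 6, 12, 1, 13, 16, 11, 3, 18, 8, 7, 14, 0, 9, 10]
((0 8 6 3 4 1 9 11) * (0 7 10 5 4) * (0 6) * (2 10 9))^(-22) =((0 8)(1 2 10 5 4)(3 6)(7 9 11))^(-22) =(1 5 2 4 10)(7 11 9)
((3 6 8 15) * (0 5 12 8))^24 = (0 8 6 12 3 5 15)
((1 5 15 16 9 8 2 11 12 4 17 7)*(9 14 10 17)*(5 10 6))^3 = (1 7 17 10)(2 4)(5 14 15 6 16)(8 12)(9 11)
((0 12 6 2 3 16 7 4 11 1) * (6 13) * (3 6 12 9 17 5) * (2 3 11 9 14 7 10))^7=(0 11 17 4 14 1 5 9 7)(2 3 10 6 16)(12 13)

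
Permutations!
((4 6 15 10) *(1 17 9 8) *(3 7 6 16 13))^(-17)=(1 8 9 17)(3 13 16 4 10 15 6 7)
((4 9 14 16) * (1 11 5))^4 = (16)(1 11 5)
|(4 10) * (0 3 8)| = |(0 3 8)(4 10)| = 6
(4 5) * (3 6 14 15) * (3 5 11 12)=(3 6 14 15 5 4 11 12)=[0, 1, 2, 6, 11, 4, 14, 7, 8, 9, 10, 12, 3, 13, 15, 5]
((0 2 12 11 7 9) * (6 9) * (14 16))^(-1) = (0 9 6 7 11 12 2)(14 16) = ((0 2 12 11 7 6 9)(14 16))^(-1)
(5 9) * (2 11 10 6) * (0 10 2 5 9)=(0 10 6 5)(2 11)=[10, 1, 11, 3, 4, 0, 5, 7, 8, 9, 6, 2]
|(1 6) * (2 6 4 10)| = |(1 4 10 2 6)| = 5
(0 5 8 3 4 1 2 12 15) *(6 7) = (0 5 8 3 4 1 2 12 15)(6 7) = [5, 2, 12, 4, 1, 8, 7, 6, 3, 9, 10, 11, 15, 13, 14, 0]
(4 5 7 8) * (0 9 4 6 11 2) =(0 9 4 5 7 8 6 11 2) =[9, 1, 0, 3, 5, 7, 11, 8, 6, 4, 10, 2]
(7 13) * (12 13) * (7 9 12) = (9 12 13) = [0, 1, 2, 3, 4, 5, 6, 7, 8, 12, 10, 11, 13, 9]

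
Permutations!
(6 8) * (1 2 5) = (1 2 5)(6 8) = [0, 2, 5, 3, 4, 1, 8, 7, 6]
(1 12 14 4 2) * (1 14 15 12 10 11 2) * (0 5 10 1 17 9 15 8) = (0 5 10 11 2 14 4 17 9 15 12 8) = [5, 1, 14, 3, 17, 10, 6, 7, 0, 15, 11, 2, 8, 13, 4, 12, 16, 9]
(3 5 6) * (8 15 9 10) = (3 5 6)(8 15 9 10) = [0, 1, 2, 5, 4, 6, 3, 7, 15, 10, 8, 11, 12, 13, 14, 9]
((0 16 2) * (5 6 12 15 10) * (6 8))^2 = ((0 16 2)(5 8 6 12 15 10))^2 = (0 2 16)(5 6 15)(8 12 10)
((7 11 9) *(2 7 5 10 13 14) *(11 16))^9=(16)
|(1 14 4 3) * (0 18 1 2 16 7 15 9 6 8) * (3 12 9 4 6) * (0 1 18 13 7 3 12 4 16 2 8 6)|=18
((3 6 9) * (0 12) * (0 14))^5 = (0 14 12)(3 9 6)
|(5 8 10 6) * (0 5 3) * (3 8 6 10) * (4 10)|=10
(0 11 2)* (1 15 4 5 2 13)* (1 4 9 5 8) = (0 11 13 4 8 1 15 9 5 2) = [11, 15, 0, 3, 8, 2, 6, 7, 1, 5, 10, 13, 12, 4, 14, 9]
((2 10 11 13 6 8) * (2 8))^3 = (2 13 10 6 11)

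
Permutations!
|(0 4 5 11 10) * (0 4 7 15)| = |(0 7 15)(4 5 11 10)| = 12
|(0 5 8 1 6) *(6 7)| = 6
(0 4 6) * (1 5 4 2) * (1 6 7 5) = (0 2 6)(4 7 5) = [2, 1, 6, 3, 7, 4, 0, 5]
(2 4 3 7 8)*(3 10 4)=(2 3 7 8)(4 10)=[0, 1, 3, 7, 10, 5, 6, 8, 2, 9, 4]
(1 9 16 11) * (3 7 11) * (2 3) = (1 9 16 2 3 7 11) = [0, 9, 3, 7, 4, 5, 6, 11, 8, 16, 10, 1, 12, 13, 14, 15, 2]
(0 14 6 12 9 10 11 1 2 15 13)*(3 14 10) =(0 10 11 1 2 15 13)(3 14 6 12 9) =[10, 2, 15, 14, 4, 5, 12, 7, 8, 3, 11, 1, 9, 0, 6, 13]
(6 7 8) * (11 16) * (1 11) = (1 11 16)(6 7 8) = [0, 11, 2, 3, 4, 5, 7, 8, 6, 9, 10, 16, 12, 13, 14, 15, 1]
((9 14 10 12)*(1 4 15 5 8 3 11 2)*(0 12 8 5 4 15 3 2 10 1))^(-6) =(0 4)(1 8)(2 15)(3 12)(9 11)(10 14)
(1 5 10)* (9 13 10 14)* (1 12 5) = [0, 1, 2, 3, 4, 14, 6, 7, 8, 13, 12, 11, 5, 10, 9] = (5 14 9 13 10 12)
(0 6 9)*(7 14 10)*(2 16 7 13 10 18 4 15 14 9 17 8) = (0 6 17 8 2 16 7 9)(4 15 14 18)(10 13) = [6, 1, 16, 3, 15, 5, 17, 9, 2, 0, 13, 11, 12, 10, 18, 14, 7, 8, 4]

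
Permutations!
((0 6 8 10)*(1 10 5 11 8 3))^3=(11)(0 1 6 10 3)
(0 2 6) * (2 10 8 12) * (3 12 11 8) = (0 10 3 12 2 6)(8 11) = [10, 1, 6, 12, 4, 5, 0, 7, 11, 9, 3, 8, 2]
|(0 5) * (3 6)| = |(0 5)(3 6)| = 2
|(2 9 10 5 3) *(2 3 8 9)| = 4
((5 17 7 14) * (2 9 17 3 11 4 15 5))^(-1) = (2 14 7 17 9)(3 5 15 4 11)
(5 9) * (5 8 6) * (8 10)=[0, 1, 2, 3, 4, 9, 5, 7, 6, 10, 8]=(5 9 10 8 6)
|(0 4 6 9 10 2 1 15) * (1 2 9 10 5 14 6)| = |(0 4 1 15)(5 14 6 10 9)| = 20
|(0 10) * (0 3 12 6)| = |(0 10 3 12 6)| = 5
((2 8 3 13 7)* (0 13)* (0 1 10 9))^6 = (0 1 2)(3 7 9)(8 13 10)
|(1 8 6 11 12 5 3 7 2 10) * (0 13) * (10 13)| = |(0 10 1 8 6 11 12 5 3 7 2 13)| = 12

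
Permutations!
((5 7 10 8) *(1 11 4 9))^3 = ((1 11 4 9)(5 7 10 8))^3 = (1 9 4 11)(5 8 10 7)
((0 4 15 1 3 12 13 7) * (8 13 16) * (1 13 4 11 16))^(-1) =(0 7 13 15 4 8 16 11)(1 12 3)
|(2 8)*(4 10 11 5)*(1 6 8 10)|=|(1 6 8 2 10 11 5 4)|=8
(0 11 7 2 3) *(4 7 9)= (0 11 9 4 7 2 3)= [11, 1, 3, 0, 7, 5, 6, 2, 8, 4, 10, 9]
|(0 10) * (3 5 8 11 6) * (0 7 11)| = 8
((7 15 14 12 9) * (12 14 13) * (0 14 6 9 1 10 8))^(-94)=((0 14 6 9 7 15 13 12 1 10 8))^(-94)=(0 15 8 7 10 9 1 6 12 14 13)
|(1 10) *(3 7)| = 2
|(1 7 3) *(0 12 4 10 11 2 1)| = 9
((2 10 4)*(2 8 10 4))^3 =((2 4 8 10))^3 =(2 10 8 4)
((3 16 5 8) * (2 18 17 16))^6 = (2 3 8 5 16 17 18)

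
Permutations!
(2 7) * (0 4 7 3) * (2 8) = (0 4 7 8 2 3) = [4, 1, 3, 0, 7, 5, 6, 8, 2]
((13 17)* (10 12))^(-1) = (10 12)(13 17)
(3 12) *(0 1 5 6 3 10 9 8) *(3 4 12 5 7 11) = [1, 7, 2, 5, 12, 6, 4, 11, 0, 8, 9, 3, 10] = (0 1 7 11 3 5 6 4 12 10 9 8)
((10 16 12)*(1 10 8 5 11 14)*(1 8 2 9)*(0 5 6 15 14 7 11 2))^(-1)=((0 5 2 9 1 10 16 12)(6 15 14 8)(7 11))^(-1)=(0 12 16 10 1 9 2 5)(6 8 14 15)(7 11)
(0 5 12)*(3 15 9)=(0 5 12)(3 15 9)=[5, 1, 2, 15, 4, 12, 6, 7, 8, 3, 10, 11, 0, 13, 14, 9]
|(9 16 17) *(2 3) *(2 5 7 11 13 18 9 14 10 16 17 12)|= |(2 3 5 7 11 13 18 9 17 14 10 16 12)|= 13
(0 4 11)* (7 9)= (0 4 11)(7 9)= [4, 1, 2, 3, 11, 5, 6, 9, 8, 7, 10, 0]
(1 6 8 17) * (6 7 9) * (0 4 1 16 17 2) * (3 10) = (0 4 1 7 9 6 8 2)(3 10)(16 17) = [4, 7, 0, 10, 1, 5, 8, 9, 2, 6, 3, 11, 12, 13, 14, 15, 17, 16]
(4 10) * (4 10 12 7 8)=(4 12 7 8)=[0, 1, 2, 3, 12, 5, 6, 8, 4, 9, 10, 11, 7]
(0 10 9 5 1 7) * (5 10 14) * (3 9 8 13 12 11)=(0 14 5 1 7)(3 9 10 8 13 12 11)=[14, 7, 2, 9, 4, 1, 6, 0, 13, 10, 8, 3, 11, 12, 5]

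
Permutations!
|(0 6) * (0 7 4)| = |(0 6 7 4)| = 4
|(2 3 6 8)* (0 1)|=4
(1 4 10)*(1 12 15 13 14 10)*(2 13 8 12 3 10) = (1 4)(2 13 14)(3 10)(8 12 15) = [0, 4, 13, 10, 1, 5, 6, 7, 12, 9, 3, 11, 15, 14, 2, 8]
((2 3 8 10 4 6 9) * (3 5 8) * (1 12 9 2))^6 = (12)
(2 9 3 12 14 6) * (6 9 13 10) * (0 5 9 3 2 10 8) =[5, 1, 13, 12, 4, 9, 10, 7, 0, 2, 6, 11, 14, 8, 3] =(0 5 9 2 13 8)(3 12 14)(6 10)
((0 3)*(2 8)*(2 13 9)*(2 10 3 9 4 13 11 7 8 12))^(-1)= ((0 9 10 3)(2 12)(4 13)(7 8 11))^(-1)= (0 3 10 9)(2 12)(4 13)(7 11 8)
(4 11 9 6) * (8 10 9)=(4 11 8 10 9 6)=[0, 1, 2, 3, 11, 5, 4, 7, 10, 6, 9, 8]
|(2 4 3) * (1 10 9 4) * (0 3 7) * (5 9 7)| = 6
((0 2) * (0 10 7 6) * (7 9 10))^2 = (10)(0 7)(2 6)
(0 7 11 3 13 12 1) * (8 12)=[7, 0, 2, 13, 4, 5, 6, 11, 12, 9, 10, 3, 1, 8]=(0 7 11 3 13 8 12 1)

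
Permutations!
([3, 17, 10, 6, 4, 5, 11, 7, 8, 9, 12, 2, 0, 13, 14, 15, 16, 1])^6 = (17)(0 12 10 2 11 6 3)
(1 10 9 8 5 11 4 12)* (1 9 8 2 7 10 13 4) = [0, 13, 7, 3, 12, 11, 6, 10, 5, 2, 8, 1, 9, 4] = (1 13 4 12 9 2 7 10 8 5 11)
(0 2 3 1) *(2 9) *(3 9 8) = (0 8 3 1)(2 9) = [8, 0, 9, 1, 4, 5, 6, 7, 3, 2]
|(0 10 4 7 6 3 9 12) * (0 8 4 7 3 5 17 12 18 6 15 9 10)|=12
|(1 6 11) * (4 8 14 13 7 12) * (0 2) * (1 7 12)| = |(0 2)(1 6 11 7)(4 8 14 13 12)| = 20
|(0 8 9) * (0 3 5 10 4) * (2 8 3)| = 15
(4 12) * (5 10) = (4 12)(5 10) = [0, 1, 2, 3, 12, 10, 6, 7, 8, 9, 5, 11, 4]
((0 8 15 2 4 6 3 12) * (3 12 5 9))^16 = (0 15 4 12 8 2 6)(3 5 9)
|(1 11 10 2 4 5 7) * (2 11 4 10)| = |(1 4 5 7)(2 10 11)| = 12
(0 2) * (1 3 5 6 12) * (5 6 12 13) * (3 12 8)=(0 2)(1 12)(3 6 13 5 8)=[2, 12, 0, 6, 4, 8, 13, 7, 3, 9, 10, 11, 1, 5]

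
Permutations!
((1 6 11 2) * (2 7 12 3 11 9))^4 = (12)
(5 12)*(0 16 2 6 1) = (0 16 2 6 1)(5 12) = [16, 0, 6, 3, 4, 12, 1, 7, 8, 9, 10, 11, 5, 13, 14, 15, 2]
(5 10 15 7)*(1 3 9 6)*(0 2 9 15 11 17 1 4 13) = (0 2 9 6 4 13)(1 3 15 7 5 10 11 17) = [2, 3, 9, 15, 13, 10, 4, 5, 8, 6, 11, 17, 12, 0, 14, 7, 16, 1]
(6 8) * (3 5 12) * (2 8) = [0, 1, 8, 5, 4, 12, 2, 7, 6, 9, 10, 11, 3] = (2 8 6)(3 5 12)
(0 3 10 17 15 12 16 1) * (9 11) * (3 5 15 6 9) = (0 5 15 12 16 1)(3 10 17 6 9 11) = [5, 0, 2, 10, 4, 15, 9, 7, 8, 11, 17, 3, 16, 13, 14, 12, 1, 6]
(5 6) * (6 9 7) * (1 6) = (1 6 5 9 7) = [0, 6, 2, 3, 4, 9, 5, 1, 8, 7]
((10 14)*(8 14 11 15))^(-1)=((8 14 10 11 15))^(-1)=(8 15 11 10 14)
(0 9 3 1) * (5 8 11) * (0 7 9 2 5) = (0 2 5 8 11)(1 7 9 3) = [2, 7, 5, 1, 4, 8, 6, 9, 11, 3, 10, 0]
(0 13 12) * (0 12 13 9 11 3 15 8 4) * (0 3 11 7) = (0 9 7)(3 15 8 4) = [9, 1, 2, 15, 3, 5, 6, 0, 4, 7, 10, 11, 12, 13, 14, 8]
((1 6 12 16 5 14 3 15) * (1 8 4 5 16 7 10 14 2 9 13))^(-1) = (16)(1 13 9 2 5 4 8 15 3 14 10 7 12 6)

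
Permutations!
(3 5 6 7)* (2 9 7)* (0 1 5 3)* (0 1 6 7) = (0 6 2 9)(1 5 7) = [6, 5, 9, 3, 4, 7, 2, 1, 8, 0]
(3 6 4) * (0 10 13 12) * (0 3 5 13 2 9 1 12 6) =(0 10 2 9 1 12 3)(4 5 13 6) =[10, 12, 9, 0, 5, 13, 4, 7, 8, 1, 2, 11, 3, 6]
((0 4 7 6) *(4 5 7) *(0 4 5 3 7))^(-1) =(0 5 4 6 7 3)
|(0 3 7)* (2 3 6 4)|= |(0 6 4 2 3 7)|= 6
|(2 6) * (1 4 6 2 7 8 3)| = 6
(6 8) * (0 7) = (0 7)(6 8) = [7, 1, 2, 3, 4, 5, 8, 0, 6]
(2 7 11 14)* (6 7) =(2 6 7 11 14) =[0, 1, 6, 3, 4, 5, 7, 11, 8, 9, 10, 14, 12, 13, 2]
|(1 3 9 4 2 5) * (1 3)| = 5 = |(2 5 3 9 4)|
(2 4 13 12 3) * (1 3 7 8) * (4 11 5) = (1 3 2 11 5 4 13 12 7 8) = [0, 3, 11, 2, 13, 4, 6, 8, 1, 9, 10, 5, 7, 12]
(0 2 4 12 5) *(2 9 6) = (0 9 6 2 4 12 5) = [9, 1, 4, 3, 12, 0, 2, 7, 8, 6, 10, 11, 5]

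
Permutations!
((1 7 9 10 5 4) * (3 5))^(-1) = (1 4 5 3 10 9 7)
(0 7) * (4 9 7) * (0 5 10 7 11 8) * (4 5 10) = (0 5 4 9 11 8)(7 10) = [5, 1, 2, 3, 9, 4, 6, 10, 0, 11, 7, 8]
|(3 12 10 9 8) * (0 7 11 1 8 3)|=20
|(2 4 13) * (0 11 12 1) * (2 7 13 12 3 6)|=|(0 11 3 6 2 4 12 1)(7 13)|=8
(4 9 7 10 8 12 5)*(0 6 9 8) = (0 6 9 7 10)(4 8 12 5) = [6, 1, 2, 3, 8, 4, 9, 10, 12, 7, 0, 11, 5]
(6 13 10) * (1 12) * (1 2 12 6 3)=(1 6 13 10 3)(2 12)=[0, 6, 12, 1, 4, 5, 13, 7, 8, 9, 3, 11, 2, 10]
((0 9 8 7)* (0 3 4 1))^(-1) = (0 1 4 3 7 8 9)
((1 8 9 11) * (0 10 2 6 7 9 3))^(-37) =(0 6 11 3 2 9 8 10 7 1)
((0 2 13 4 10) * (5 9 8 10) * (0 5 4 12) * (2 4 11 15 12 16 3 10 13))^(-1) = ((0 4 11 15 12)(3 10 5 9 8 13 16))^(-1) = (0 12 15 11 4)(3 16 13 8 9 5 10)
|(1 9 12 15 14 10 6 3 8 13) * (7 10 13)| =30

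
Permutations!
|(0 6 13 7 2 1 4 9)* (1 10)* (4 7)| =20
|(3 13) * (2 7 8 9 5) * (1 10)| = 10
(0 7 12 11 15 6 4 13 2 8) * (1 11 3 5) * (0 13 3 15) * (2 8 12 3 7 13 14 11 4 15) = [13, 4, 12, 5, 7, 1, 15, 3, 14, 9, 10, 0, 2, 8, 11, 6] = (0 13 8 14 11)(1 4 7 3 5)(2 12)(6 15)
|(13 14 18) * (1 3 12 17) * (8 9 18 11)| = 12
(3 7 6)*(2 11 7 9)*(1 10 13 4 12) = (1 10 13 4 12)(2 11 7 6 3 9) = [0, 10, 11, 9, 12, 5, 3, 6, 8, 2, 13, 7, 1, 4]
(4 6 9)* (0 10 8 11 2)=[10, 1, 0, 3, 6, 5, 9, 7, 11, 4, 8, 2]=(0 10 8 11 2)(4 6 9)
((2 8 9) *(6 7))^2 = (2 9 8)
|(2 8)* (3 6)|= 2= |(2 8)(3 6)|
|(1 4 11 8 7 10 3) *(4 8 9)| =15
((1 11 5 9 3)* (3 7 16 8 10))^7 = ((1 11 5 9 7 16 8 10 3))^7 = (1 10 16 9 11 3 8 7 5)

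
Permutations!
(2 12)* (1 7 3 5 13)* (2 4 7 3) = (1 3 5 13)(2 12 4 7) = [0, 3, 12, 5, 7, 13, 6, 2, 8, 9, 10, 11, 4, 1]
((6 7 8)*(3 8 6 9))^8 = (3 9 8)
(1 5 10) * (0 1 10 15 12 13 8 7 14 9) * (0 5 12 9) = [1, 12, 2, 3, 4, 15, 6, 14, 7, 5, 10, 11, 13, 8, 0, 9] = (0 1 12 13 8 7 14)(5 15 9)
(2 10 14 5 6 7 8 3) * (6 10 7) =(2 7 8 3)(5 10 14) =[0, 1, 7, 2, 4, 10, 6, 8, 3, 9, 14, 11, 12, 13, 5]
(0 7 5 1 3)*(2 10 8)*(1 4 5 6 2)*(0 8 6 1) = (0 7 1 3 8)(2 10 6)(4 5) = [7, 3, 10, 8, 5, 4, 2, 1, 0, 9, 6]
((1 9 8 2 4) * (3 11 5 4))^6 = (1 5 3 8)(2 9 4 11)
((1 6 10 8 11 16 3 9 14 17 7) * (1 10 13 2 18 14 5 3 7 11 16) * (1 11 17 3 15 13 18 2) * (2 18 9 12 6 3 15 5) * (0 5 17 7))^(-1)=(0 16 8 10 7 17 5)(1 13 15 14 18 2 9 6 12 3)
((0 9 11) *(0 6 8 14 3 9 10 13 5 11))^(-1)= ((0 10 13 5 11 6 8 14 3 9))^(-1)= (0 9 3 14 8 6 11 5 13 10)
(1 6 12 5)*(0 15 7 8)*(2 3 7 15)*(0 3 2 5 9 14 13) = (15)(0 5 1 6 12 9 14 13)(3 7 8) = [5, 6, 2, 7, 4, 1, 12, 8, 3, 14, 10, 11, 9, 0, 13, 15]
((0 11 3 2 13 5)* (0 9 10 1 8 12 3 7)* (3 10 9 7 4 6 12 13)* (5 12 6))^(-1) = (0 7 5 4 11)(1 10 12 13 8)(2 3)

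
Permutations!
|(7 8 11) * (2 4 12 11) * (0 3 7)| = |(0 3 7 8 2 4 12 11)| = 8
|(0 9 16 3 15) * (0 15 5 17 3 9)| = |(3 5 17)(9 16)| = 6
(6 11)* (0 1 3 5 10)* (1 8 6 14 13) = [8, 3, 2, 5, 4, 10, 11, 7, 6, 9, 0, 14, 12, 1, 13] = (0 8 6 11 14 13 1 3 5 10)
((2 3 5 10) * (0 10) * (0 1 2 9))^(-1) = (0 9 10)(1 5 3 2)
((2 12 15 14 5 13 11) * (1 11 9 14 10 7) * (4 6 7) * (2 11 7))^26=((1 7)(2 12 15 10 4 6)(5 13 9 14))^26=(2 15 4)(5 9)(6 12 10)(13 14)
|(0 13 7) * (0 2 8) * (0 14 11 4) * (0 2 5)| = 20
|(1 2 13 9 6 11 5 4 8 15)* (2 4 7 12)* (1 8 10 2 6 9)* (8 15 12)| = 30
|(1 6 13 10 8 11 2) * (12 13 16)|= 9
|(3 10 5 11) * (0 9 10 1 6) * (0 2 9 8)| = 8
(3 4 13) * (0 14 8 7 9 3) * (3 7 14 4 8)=(0 4 13)(3 8 14)(7 9)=[4, 1, 2, 8, 13, 5, 6, 9, 14, 7, 10, 11, 12, 0, 3]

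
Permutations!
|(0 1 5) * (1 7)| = 4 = |(0 7 1 5)|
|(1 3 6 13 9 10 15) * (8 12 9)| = |(1 3 6 13 8 12 9 10 15)| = 9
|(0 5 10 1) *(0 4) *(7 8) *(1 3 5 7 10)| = 8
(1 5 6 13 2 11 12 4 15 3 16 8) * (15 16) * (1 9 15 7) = [0, 5, 11, 7, 16, 6, 13, 1, 9, 15, 10, 12, 4, 2, 14, 3, 8] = (1 5 6 13 2 11 12 4 16 8 9 15 3 7)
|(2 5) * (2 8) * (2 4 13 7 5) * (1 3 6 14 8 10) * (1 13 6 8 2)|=|(1 3 8 4 6 14 2)(5 10 13 7)|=28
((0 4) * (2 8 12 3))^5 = ((0 4)(2 8 12 3))^5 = (0 4)(2 8 12 3)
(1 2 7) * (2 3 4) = (1 3 4 2 7) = [0, 3, 7, 4, 2, 5, 6, 1]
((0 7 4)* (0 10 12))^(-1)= ((0 7 4 10 12))^(-1)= (0 12 10 4 7)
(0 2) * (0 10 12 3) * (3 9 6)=(0 2 10 12 9 6 3)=[2, 1, 10, 0, 4, 5, 3, 7, 8, 6, 12, 11, 9]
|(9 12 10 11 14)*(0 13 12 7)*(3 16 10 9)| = 5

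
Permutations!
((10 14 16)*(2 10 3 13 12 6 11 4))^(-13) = (2 6 3 10 11 13 14 4 12 16)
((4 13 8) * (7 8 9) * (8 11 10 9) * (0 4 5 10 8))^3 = (13)(5 7)(8 9)(10 11)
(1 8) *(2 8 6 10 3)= (1 6 10 3 2 8)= [0, 6, 8, 2, 4, 5, 10, 7, 1, 9, 3]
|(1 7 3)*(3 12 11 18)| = |(1 7 12 11 18 3)| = 6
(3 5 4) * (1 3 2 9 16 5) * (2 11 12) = (1 3)(2 9 16 5 4 11 12) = [0, 3, 9, 1, 11, 4, 6, 7, 8, 16, 10, 12, 2, 13, 14, 15, 5]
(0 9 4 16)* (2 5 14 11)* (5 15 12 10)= [9, 1, 15, 3, 16, 14, 6, 7, 8, 4, 5, 2, 10, 13, 11, 12, 0]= (0 9 4 16)(2 15 12 10 5 14 11)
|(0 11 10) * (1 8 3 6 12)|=15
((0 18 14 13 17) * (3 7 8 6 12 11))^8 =((0 18 14 13 17)(3 7 8 6 12 11))^8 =(0 13 18 17 14)(3 8 12)(6 11 7)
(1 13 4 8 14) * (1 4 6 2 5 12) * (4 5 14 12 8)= (1 13 6 2 14 5 8 12)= [0, 13, 14, 3, 4, 8, 2, 7, 12, 9, 10, 11, 1, 6, 5]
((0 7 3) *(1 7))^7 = (0 3 7 1)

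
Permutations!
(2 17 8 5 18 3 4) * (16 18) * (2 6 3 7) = (2 17 8 5 16 18 7)(3 4 6) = [0, 1, 17, 4, 6, 16, 3, 2, 5, 9, 10, 11, 12, 13, 14, 15, 18, 8, 7]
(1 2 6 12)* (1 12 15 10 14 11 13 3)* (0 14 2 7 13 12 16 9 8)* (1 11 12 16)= [14, 7, 6, 11, 4, 5, 15, 13, 0, 8, 2, 16, 1, 3, 12, 10, 9]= (0 14 12 1 7 13 3 11 16 9 8)(2 6 15 10)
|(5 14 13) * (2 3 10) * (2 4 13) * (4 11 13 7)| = |(2 3 10 11 13 5 14)(4 7)| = 14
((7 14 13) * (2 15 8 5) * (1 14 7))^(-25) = (1 13 14)(2 5 8 15)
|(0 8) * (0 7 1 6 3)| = |(0 8 7 1 6 3)| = 6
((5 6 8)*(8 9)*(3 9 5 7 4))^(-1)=((3 9 8 7 4)(5 6))^(-1)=(3 4 7 8 9)(5 6)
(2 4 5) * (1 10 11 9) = [0, 10, 4, 3, 5, 2, 6, 7, 8, 1, 11, 9] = (1 10 11 9)(2 4 5)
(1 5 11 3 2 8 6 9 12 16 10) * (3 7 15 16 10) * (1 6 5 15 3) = [0, 15, 8, 2, 4, 11, 9, 3, 5, 12, 6, 7, 10, 13, 14, 16, 1] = (1 15 16)(2 8 5 11 7 3)(6 9 12 10)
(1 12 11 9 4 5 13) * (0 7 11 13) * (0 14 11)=(0 7)(1 12 13)(4 5 14 11 9)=[7, 12, 2, 3, 5, 14, 6, 0, 8, 4, 10, 9, 13, 1, 11]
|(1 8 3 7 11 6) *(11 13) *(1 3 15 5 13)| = 9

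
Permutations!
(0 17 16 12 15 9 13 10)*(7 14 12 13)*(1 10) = (0 17 16 13 1 10)(7 14 12 15 9) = [17, 10, 2, 3, 4, 5, 6, 14, 8, 7, 0, 11, 15, 1, 12, 9, 13, 16]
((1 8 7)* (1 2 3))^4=((1 8 7 2 3))^4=(1 3 2 7 8)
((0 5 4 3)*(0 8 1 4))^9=((0 5)(1 4 3 8))^9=(0 5)(1 4 3 8)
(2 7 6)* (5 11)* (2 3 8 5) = (2 7 6 3 8 5 11) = [0, 1, 7, 8, 4, 11, 3, 6, 5, 9, 10, 2]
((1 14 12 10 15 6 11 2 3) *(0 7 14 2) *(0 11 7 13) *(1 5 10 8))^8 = ((0 13)(1 2 3 5 10 15 6 7 14 12 8))^8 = (1 14 15 3 8 7 10 2 12 6 5)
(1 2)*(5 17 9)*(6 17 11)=(1 2)(5 11 6 17 9)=[0, 2, 1, 3, 4, 11, 17, 7, 8, 5, 10, 6, 12, 13, 14, 15, 16, 9]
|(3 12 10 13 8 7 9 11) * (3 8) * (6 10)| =|(3 12 6 10 13)(7 9 11 8)| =20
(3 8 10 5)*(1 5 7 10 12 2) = (1 5 3 8 12 2)(7 10) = [0, 5, 1, 8, 4, 3, 6, 10, 12, 9, 7, 11, 2]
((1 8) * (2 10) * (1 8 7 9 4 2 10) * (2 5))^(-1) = ((10)(1 7 9 4 5 2))^(-1) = (10)(1 2 5 4 9 7)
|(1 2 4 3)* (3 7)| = 5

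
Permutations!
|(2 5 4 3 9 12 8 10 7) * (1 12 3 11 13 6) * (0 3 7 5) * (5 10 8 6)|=60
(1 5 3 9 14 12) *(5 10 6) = (1 10 6 5 3 9 14 12) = [0, 10, 2, 9, 4, 3, 5, 7, 8, 14, 6, 11, 1, 13, 12]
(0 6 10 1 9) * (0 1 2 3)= (0 6 10 2 3)(1 9)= [6, 9, 3, 0, 4, 5, 10, 7, 8, 1, 2]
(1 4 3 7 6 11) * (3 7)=[0, 4, 2, 3, 7, 5, 11, 6, 8, 9, 10, 1]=(1 4 7 6 11)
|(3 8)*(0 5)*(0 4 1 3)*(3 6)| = |(0 5 4 1 6 3 8)| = 7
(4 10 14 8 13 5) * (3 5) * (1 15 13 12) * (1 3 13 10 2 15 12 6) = (1 12 3 5 4 2 15 10 14 8 6) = [0, 12, 15, 5, 2, 4, 1, 7, 6, 9, 14, 11, 3, 13, 8, 10]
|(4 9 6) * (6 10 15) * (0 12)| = 10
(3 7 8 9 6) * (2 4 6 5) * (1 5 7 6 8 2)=(1 5)(2 4 8 9 7)(3 6)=[0, 5, 4, 6, 8, 1, 3, 2, 9, 7]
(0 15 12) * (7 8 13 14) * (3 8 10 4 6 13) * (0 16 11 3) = (0 15 12 16 11 3 8)(4 6 13 14 7 10) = [15, 1, 2, 8, 6, 5, 13, 10, 0, 9, 4, 3, 16, 14, 7, 12, 11]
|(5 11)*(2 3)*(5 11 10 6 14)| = |(2 3)(5 10 6 14)| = 4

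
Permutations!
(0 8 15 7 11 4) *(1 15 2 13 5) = (0 8 2 13 5 1 15 7 11 4) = [8, 15, 13, 3, 0, 1, 6, 11, 2, 9, 10, 4, 12, 5, 14, 7]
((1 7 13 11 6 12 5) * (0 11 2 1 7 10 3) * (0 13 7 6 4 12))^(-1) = (0 6 5 12 4 11)(1 2 13 3 10)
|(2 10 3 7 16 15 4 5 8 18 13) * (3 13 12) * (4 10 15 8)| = 12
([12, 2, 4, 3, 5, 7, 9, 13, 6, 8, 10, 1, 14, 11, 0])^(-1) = (0 14 12)(1 11 13 7 5 4 2)(6 8 9)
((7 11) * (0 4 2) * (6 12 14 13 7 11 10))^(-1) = ((0 4 2)(6 12 14 13 7 10))^(-1) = (0 2 4)(6 10 7 13 14 12)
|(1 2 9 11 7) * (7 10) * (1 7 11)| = 6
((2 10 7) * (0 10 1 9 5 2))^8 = ((0 10 7)(1 9 5 2))^8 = (0 7 10)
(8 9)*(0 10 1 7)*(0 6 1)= (0 10)(1 7 6)(8 9)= [10, 7, 2, 3, 4, 5, 1, 6, 9, 8, 0]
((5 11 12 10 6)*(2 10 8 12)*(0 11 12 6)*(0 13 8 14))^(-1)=(0 14 12 5 6 8 13 10 2 11)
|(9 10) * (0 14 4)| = |(0 14 4)(9 10)| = 6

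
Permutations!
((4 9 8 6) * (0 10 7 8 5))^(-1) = ((0 10 7 8 6 4 9 5))^(-1) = (0 5 9 4 6 8 7 10)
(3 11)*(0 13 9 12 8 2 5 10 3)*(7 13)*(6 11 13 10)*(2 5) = (0 7 10 3 13 9 12 8 5 6 11) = [7, 1, 2, 13, 4, 6, 11, 10, 5, 12, 3, 0, 8, 9]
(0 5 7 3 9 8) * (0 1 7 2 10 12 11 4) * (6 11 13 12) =(0 5 2 10 6 11 4)(1 7 3 9 8)(12 13) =[5, 7, 10, 9, 0, 2, 11, 3, 1, 8, 6, 4, 13, 12]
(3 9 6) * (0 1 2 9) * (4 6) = (0 1 2 9 4 6 3) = [1, 2, 9, 0, 6, 5, 3, 7, 8, 4]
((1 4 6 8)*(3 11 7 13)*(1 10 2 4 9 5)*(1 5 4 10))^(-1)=(1 8 6 4 9)(2 10)(3 13 7 11)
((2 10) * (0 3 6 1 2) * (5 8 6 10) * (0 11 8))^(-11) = (0 2 6 11 3 5 1 8 10)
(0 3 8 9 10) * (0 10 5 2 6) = (10)(0 3 8 9 5 2 6) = [3, 1, 6, 8, 4, 2, 0, 7, 9, 5, 10]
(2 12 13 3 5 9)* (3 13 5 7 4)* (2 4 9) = (13)(2 12 5)(3 7 9 4) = [0, 1, 12, 7, 3, 2, 6, 9, 8, 4, 10, 11, 5, 13]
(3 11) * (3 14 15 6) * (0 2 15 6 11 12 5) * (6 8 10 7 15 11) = (0 2 11 14 8 10 7 15 6 3 12 5) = [2, 1, 11, 12, 4, 0, 3, 15, 10, 9, 7, 14, 5, 13, 8, 6]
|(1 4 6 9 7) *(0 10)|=|(0 10)(1 4 6 9 7)|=10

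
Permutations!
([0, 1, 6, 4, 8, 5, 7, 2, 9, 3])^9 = (3 4 8 9)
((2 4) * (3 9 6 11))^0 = ((2 4)(3 9 6 11))^0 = (11)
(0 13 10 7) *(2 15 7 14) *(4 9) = (0 13 10 14 2 15 7)(4 9) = [13, 1, 15, 3, 9, 5, 6, 0, 8, 4, 14, 11, 12, 10, 2, 7]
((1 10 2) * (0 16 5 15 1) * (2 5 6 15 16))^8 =(1 5 6)(10 16 15)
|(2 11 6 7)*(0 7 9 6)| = 4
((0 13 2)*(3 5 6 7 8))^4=(0 13 2)(3 8 7 6 5)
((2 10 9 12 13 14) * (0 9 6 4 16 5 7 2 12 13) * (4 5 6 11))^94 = (0 12 14 13 9)(2 5 16 11)(4 10 7 6)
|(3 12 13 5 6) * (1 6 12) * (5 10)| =|(1 6 3)(5 12 13 10)| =12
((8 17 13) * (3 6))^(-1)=((3 6)(8 17 13))^(-1)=(3 6)(8 13 17)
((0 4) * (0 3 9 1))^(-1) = (0 1 9 3 4)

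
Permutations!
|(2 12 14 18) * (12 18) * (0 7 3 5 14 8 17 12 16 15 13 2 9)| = 33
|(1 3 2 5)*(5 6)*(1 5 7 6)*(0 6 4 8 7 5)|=|(0 6 5)(1 3 2)(4 8 7)|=3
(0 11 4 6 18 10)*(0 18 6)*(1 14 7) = (0 11 4)(1 14 7)(10 18) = [11, 14, 2, 3, 0, 5, 6, 1, 8, 9, 18, 4, 12, 13, 7, 15, 16, 17, 10]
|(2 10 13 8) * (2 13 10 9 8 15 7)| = |(2 9 8 13 15 7)| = 6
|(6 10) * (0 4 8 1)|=|(0 4 8 1)(6 10)|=4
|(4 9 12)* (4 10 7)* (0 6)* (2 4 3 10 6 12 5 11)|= 15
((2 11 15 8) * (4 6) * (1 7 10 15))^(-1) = ((1 7 10 15 8 2 11)(4 6))^(-1) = (1 11 2 8 15 10 7)(4 6)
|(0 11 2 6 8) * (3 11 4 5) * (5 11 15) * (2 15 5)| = |(0 4 11 15 2 6 8)(3 5)| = 14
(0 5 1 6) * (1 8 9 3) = (0 5 8 9 3 1 6) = [5, 6, 2, 1, 4, 8, 0, 7, 9, 3]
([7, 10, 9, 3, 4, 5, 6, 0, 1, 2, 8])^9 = [7, 1, 9, 3, 4, 5, 6, 0, 8, 2, 10]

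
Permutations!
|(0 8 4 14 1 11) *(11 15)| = 7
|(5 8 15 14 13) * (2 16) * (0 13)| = |(0 13 5 8 15 14)(2 16)| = 6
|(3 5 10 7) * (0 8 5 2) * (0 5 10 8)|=6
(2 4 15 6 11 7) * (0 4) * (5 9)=(0 4 15 6 11 7 2)(5 9)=[4, 1, 0, 3, 15, 9, 11, 2, 8, 5, 10, 7, 12, 13, 14, 6]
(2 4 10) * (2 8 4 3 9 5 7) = (2 3 9 5 7)(4 10 8) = [0, 1, 3, 9, 10, 7, 6, 2, 4, 5, 8]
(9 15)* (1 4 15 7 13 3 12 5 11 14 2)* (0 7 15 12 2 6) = (0 7 13 3 2 1 4 12 5 11 14 6)(9 15) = [7, 4, 1, 2, 12, 11, 0, 13, 8, 15, 10, 14, 5, 3, 6, 9]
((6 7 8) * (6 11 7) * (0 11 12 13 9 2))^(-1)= (0 2 9 13 12 8 7 11)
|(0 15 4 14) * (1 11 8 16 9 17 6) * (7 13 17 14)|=13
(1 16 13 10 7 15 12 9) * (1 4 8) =(1 16 13 10 7 15 12 9 4 8) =[0, 16, 2, 3, 8, 5, 6, 15, 1, 4, 7, 11, 9, 10, 14, 12, 13]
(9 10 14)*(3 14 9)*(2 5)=(2 5)(3 14)(9 10)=[0, 1, 5, 14, 4, 2, 6, 7, 8, 10, 9, 11, 12, 13, 3]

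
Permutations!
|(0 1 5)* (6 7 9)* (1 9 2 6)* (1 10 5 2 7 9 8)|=8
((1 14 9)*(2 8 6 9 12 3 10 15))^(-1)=((1 14 12 3 10 15 2 8 6 9))^(-1)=(1 9 6 8 2 15 10 3 12 14)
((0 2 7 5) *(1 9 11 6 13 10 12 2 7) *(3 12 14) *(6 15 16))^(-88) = ((0 7 5)(1 9 11 15 16 6 13 10 14 3 12 2))^(-88) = (0 5 7)(1 14 16)(2 10 15)(3 6 9)(11 12 13)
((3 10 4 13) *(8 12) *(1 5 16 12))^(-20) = (16)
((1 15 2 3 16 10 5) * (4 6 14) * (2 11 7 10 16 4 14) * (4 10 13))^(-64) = (16)(1 11 13 6 3 5 15 7 4 2 10)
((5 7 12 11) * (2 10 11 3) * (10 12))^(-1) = ((2 12 3)(5 7 10 11))^(-1) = (2 3 12)(5 11 10 7)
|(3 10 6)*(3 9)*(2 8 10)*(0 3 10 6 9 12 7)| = 14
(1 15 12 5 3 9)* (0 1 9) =(0 1 15 12 5 3) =[1, 15, 2, 0, 4, 3, 6, 7, 8, 9, 10, 11, 5, 13, 14, 12]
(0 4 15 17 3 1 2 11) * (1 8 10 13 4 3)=[3, 2, 11, 8, 15, 5, 6, 7, 10, 9, 13, 0, 12, 4, 14, 17, 16, 1]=(0 3 8 10 13 4 15 17 1 2 11)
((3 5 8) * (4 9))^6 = ((3 5 8)(4 9))^6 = (9)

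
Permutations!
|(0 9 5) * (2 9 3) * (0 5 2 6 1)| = |(0 3 6 1)(2 9)| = 4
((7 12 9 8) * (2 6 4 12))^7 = (12)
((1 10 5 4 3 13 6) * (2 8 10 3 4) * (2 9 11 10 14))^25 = ((1 3 13 6)(2 8 14)(5 9 11 10))^25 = (1 3 13 6)(2 8 14)(5 9 11 10)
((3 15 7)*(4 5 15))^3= (3 15 4 7 5)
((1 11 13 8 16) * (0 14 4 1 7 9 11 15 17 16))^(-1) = ((0 14 4 1 15 17 16 7 9 11 13 8))^(-1) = (0 8 13 11 9 7 16 17 15 1 4 14)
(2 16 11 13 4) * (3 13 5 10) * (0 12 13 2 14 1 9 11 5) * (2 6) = (0 12 13 4 14 1 9 11)(2 16 5 10 3 6) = [12, 9, 16, 6, 14, 10, 2, 7, 8, 11, 3, 0, 13, 4, 1, 15, 5]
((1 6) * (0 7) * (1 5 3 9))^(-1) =(0 7)(1 9 3 5 6)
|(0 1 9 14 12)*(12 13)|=6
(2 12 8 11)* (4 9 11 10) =(2 12 8 10 4 9 11) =[0, 1, 12, 3, 9, 5, 6, 7, 10, 11, 4, 2, 8]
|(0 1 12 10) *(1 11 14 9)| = 7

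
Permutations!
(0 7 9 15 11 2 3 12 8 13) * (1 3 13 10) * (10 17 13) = [7, 3, 10, 12, 4, 5, 6, 9, 17, 15, 1, 2, 8, 0, 14, 11, 16, 13] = (0 7 9 15 11 2 10 1 3 12 8 17 13)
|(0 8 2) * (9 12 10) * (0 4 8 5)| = 6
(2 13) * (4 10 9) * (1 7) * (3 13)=(1 7)(2 3 13)(4 10 9)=[0, 7, 3, 13, 10, 5, 6, 1, 8, 4, 9, 11, 12, 2]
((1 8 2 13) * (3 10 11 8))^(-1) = ((1 3 10 11 8 2 13))^(-1) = (1 13 2 8 11 10 3)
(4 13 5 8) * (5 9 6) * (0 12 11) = (0 12 11)(4 13 9 6 5 8) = [12, 1, 2, 3, 13, 8, 5, 7, 4, 6, 10, 0, 11, 9]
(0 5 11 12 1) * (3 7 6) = (0 5 11 12 1)(3 7 6) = [5, 0, 2, 7, 4, 11, 3, 6, 8, 9, 10, 12, 1]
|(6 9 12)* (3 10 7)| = 3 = |(3 10 7)(6 9 12)|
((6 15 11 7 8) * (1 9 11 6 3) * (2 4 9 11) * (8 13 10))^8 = ((1 11 7 13 10 8 3)(2 4 9)(6 15))^8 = (15)(1 11 7 13 10 8 3)(2 9 4)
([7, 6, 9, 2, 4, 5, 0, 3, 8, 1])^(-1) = [6, 9, 3, 7, 4, 5, 1, 0, 8, 2]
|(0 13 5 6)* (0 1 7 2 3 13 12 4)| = |(0 12 4)(1 7 2 3 13 5 6)| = 21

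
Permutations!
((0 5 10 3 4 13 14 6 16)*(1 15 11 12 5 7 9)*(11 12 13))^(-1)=(0 16 6 14 13 11 4 3 10 5 12 15 1 9 7)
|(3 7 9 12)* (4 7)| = |(3 4 7 9 12)| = 5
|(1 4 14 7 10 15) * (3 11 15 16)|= 9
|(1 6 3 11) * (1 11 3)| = |(11)(1 6)| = 2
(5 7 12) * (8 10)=(5 7 12)(8 10)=[0, 1, 2, 3, 4, 7, 6, 12, 10, 9, 8, 11, 5]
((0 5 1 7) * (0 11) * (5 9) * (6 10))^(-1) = ((0 9 5 1 7 11)(6 10))^(-1) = (0 11 7 1 5 9)(6 10)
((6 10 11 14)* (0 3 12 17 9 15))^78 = ((0 3 12 17 9 15)(6 10 11 14))^78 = (17)(6 11)(10 14)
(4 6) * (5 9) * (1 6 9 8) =(1 6 4 9 5 8) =[0, 6, 2, 3, 9, 8, 4, 7, 1, 5]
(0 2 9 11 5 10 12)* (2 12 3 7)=(0 12)(2 9 11 5 10 3 7)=[12, 1, 9, 7, 4, 10, 6, 2, 8, 11, 3, 5, 0]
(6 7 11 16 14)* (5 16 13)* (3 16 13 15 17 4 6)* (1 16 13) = (1 16 14 3 13 5)(4 6 7 11 15 17) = [0, 16, 2, 13, 6, 1, 7, 11, 8, 9, 10, 15, 12, 5, 3, 17, 14, 4]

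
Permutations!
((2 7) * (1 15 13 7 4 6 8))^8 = ((1 15 13 7 2 4 6 8))^8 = (15)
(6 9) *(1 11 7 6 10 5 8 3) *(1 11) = (3 11 7 6 9 10 5 8) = [0, 1, 2, 11, 4, 8, 9, 6, 3, 10, 5, 7]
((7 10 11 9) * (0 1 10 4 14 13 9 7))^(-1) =(0 9 13 14 4 7 11 10 1)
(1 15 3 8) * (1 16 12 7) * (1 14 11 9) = (1 15 3 8 16 12 7 14 11 9) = [0, 15, 2, 8, 4, 5, 6, 14, 16, 1, 10, 9, 7, 13, 11, 3, 12]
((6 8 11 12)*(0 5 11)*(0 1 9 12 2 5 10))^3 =((0 10)(1 9 12 6 8)(2 5 11))^3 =(0 10)(1 6 9 8 12)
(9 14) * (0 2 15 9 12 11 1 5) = (0 2 15 9 14 12 11 1 5) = [2, 5, 15, 3, 4, 0, 6, 7, 8, 14, 10, 1, 11, 13, 12, 9]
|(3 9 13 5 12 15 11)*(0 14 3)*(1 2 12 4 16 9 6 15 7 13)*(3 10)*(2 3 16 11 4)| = |(0 14 10 16 9 1 3 6 15 4 11)(2 12 7 13 5)| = 55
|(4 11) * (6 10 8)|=|(4 11)(6 10 8)|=6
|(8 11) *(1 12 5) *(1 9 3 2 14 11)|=9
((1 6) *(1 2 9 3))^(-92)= (1 9 6 3 2)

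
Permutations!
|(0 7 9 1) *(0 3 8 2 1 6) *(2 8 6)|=|(0 7 9 2 1 3 6)|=7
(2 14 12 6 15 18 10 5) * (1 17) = (1 17)(2 14 12 6 15 18 10 5) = [0, 17, 14, 3, 4, 2, 15, 7, 8, 9, 5, 11, 6, 13, 12, 18, 16, 1, 10]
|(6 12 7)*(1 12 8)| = 5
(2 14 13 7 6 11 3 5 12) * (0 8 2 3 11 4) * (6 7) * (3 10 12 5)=(0 8 2 14 13 6 4)(10 12)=[8, 1, 14, 3, 0, 5, 4, 7, 2, 9, 12, 11, 10, 6, 13]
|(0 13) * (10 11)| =|(0 13)(10 11)| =2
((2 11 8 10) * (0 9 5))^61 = (0 9 5)(2 11 8 10)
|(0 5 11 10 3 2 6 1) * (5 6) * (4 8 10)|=21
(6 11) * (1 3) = [0, 3, 2, 1, 4, 5, 11, 7, 8, 9, 10, 6] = (1 3)(6 11)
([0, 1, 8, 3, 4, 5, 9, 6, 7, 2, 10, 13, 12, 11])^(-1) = [0, 1, 9, 3, 4, 5, 7, 8, 2, 6, 10, 13, 12, 11]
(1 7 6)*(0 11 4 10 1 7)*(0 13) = (0 11 4 10 1 13)(6 7) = [11, 13, 2, 3, 10, 5, 7, 6, 8, 9, 1, 4, 12, 0]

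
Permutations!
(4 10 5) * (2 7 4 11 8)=(2 7 4 10 5 11 8)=[0, 1, 7, 3, 10, 11, 6, 4, 2, 9, 5, 8]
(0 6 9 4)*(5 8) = (0 6 9 4)(5 8) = [6, 1, 2, 3, 0, 8, 9, 7, 5, 4]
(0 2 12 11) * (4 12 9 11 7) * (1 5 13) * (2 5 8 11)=[5, 8, 9, 3, 12, 13, 6, 4, 11, 2, 10, 0, 7, 1]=(0 5 13 1 8 11)(2 9)(4 12 7)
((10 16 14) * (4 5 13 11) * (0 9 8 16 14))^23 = (0 16 8 9)(4 11 13 5)(10 14)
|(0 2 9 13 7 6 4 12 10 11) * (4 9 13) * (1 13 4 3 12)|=12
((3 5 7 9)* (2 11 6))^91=(2 11 6)(3 9 7 5)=((2 11 6)(3 5 7 9))^91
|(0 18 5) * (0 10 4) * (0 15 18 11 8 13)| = |(0 11 8 13)(4 15 18 5 10)| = 20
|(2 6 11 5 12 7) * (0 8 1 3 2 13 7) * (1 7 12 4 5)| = 10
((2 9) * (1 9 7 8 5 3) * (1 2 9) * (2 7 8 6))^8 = (9)(2 5 7)(3 6 8)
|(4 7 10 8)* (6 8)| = |(4 7 10 6 8)| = 5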